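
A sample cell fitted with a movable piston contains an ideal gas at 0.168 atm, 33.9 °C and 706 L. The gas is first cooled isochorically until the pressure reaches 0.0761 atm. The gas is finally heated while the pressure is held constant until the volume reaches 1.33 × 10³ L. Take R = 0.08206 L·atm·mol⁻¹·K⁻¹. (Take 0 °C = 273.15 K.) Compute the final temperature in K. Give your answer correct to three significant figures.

Convert: T₁ = 307.0 K.
V constant ⇒ P ∝ T: V₂ = V₁; T₂ = T₁·(P₂/P₁) = 139.1 K.
Isobaric, so V/T is constant: P₃ = P₂; T₃ = T₂·(V₃/V₂) = 262.0 K.

T₃ ≈ 262 K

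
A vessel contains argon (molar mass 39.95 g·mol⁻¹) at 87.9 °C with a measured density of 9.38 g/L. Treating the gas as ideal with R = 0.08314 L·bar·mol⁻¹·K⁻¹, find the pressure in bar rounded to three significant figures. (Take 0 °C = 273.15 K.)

ρ = PM/(RT) ⇒ P = ρRT/M = (9.38 × 0.08314 × 361.0) / 39.95

P ≈ 7.05 bar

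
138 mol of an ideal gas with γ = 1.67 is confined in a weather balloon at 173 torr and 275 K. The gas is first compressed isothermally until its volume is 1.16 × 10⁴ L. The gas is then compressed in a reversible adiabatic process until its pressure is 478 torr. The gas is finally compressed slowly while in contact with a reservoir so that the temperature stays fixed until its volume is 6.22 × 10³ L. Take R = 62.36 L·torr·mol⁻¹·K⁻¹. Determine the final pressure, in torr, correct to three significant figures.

P₄ ≈ 535 torr

From PV = nRT: V₁ = nRT₁/P₁ = 1.368e+04 L.
Isothermal, so P V is constant: T₂ = T₁; P₂ = P₁·(V₁/V₂) = 204.0 torr.
Adiabatic (γ = 1.67), T V^(γ−1) and P V^γ constant: T₃ = T₂·(P₃/P₂)^((γ−1)/γ) = 387.0 K; V₃ = V₂·(P₂/P₃)^(1/γ) = 6967 L.
Isothermal, so P V is constant: T₄ = T₃; P₄ = P₃·(V₃/V₄) = 535.4 torr.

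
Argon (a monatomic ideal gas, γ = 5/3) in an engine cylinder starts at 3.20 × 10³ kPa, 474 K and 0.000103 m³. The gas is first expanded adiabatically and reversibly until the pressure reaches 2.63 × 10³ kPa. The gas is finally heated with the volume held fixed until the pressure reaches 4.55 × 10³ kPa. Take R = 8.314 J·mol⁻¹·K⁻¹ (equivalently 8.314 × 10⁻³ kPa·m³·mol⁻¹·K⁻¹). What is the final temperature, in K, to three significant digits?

Reversible adiabatic, γ = 5/3: T₂ = T₁·(P₂/P₁)^((γ−1)/γ) = 438.2 K; V₂ = V₁·(P₁/P₂)^(1/γ) = 0.0001159 m³.
V constant ⇒ P ∝ T: V₃ = V₂; T₃ = T₂·(P₃/P₂) = 758.2 K.

T₃ ≈ 758 K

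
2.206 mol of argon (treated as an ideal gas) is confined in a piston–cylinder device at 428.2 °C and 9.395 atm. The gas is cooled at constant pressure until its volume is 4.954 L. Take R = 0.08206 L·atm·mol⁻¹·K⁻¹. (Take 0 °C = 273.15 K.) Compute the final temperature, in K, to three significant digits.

T₂ ≈ 257 K

Convert: T₁ = 701.3 K.
From PV = nRT: V₁ = nRT₁/P₁ = 13.51 L.
P constant ⇒ V ∝ T: P₂ = P₁; T₂ = T₁·(V₂/V₁) = 257.1 K.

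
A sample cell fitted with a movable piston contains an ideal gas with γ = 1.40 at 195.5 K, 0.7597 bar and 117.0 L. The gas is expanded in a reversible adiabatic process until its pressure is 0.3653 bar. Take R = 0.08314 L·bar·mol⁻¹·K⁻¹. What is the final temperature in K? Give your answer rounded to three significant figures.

T₂ ≈ 159 K

Adiabatic (γ = 1.40), T V^(γ−1) and P V^γ constant: T₂ = T₁·(P₂/P₁)^((γ−1)/γ) = 158.6 K; V₂ = V₁·(P₁/P₂)^(1/γ) = 197.4 L.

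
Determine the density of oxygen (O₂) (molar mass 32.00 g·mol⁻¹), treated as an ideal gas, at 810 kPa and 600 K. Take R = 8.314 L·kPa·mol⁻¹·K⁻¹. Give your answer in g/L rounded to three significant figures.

ρ ≈ 5.20 g/L

ρ = PM/(RT) = (810 × 32.00) / (8.314 × 600.0)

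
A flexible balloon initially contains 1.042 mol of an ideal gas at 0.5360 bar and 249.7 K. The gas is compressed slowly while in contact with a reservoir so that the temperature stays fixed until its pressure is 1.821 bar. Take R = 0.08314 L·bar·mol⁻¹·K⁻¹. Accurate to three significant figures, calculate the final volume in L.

From PV = nRT: V₁ = nRT₁/P₁ = 40.36 L.
Isothermal, so P V is constant: T₂ = T₁; V₂ = V₁·(P₁/P₂) = 11.88 L.

V₂ ≈ 11.9 L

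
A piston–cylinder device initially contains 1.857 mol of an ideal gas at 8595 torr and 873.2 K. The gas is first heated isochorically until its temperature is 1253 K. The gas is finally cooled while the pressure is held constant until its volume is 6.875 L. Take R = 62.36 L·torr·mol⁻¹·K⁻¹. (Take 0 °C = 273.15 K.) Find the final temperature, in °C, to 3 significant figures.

From PV = nRT: V₁ = nRT₁/P₁ = 11.76 L.
Isochoric, so P/T is constant: V₂ = V₁; P₂ = P₁·(T₂/T₁) = 1.233e+04 torr.
Isobaric, so V/T is constant: P₃ = P₂; T₃ = T₂·(V₃/V₂) = 732.2 K.

T₃ ≈ 459 °C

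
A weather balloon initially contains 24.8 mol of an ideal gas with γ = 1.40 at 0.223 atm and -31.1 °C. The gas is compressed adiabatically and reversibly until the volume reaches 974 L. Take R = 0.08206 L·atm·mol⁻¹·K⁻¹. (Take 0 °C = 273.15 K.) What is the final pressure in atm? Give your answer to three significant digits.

Convert: T₁ = 242.0 K.
From PV = nRT: V₁ = nRT₁/P₁ = 2209 L.
Reversible adiabatic, γ = 1.40: T₂ = T₁·(V₁/V₂)^(γ−1) = 335.9 K; P₂ = P₁·(V₁/V₂)^γ = 0.7017 atm.

P₂ ≈ 0.702 atm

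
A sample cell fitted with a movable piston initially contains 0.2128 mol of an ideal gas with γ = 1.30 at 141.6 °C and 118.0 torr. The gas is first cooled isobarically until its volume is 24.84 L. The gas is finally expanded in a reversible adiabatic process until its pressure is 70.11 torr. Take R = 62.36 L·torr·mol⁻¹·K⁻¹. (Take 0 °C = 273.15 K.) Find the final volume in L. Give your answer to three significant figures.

V₃ ≈ 37.1 L

Convert: T₁ = 414.8 K.
From PV = nRT: V₁ = nRT₁/P₁ = 46.64 L.
Isobaric, so V/T is constant: P₂ = P₁; T₂ = T₁·(V₂/V₁) = 220.9 K.
Reversible adiabatic, γ = 1.30: T₃ = T₂·(P₃/P₂)^((γ−1)/γ) = 195.9 K; V₃ = V₂·(P₂/P₃)^(1/γ) = 37.07 L.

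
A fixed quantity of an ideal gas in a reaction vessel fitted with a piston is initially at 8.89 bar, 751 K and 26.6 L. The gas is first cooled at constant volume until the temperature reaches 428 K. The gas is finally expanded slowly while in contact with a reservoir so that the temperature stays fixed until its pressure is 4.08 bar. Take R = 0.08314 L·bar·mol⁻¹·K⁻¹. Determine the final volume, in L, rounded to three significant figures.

V₃ ≈ 33.0 L

Isochoric, so P/T is constant: V₂ = V₁; P₂ = P₁·(T₂/T₁) = 5.066 bar.
Isothermal, so P V is constant: T₃ = T₂; V₃ = V₂·(P₂/P₃) = 33.03 L.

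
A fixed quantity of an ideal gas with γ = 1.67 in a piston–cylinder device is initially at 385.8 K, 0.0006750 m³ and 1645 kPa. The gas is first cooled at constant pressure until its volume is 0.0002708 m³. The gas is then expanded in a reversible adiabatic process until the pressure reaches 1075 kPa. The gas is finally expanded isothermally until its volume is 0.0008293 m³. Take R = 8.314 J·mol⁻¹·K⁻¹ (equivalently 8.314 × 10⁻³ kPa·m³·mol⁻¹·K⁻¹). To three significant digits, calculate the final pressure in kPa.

P₄ ≈ 453 kPa

Isobaric, so V/T is constant: P₂ = P₁; T₂ = T₁·(V₂/V₁) = 154.8 K.
Reversible adiabatic, γ = 1.67: T₃ = T₂·(P₃/P₂)^((γ−1)/γ) = 130.5 K; V₃ = V₂·(P₂/P₃)^(1/γ) = 0.0003494 m³.
T constant ⇒ Boyle's law P V = const: T₄ = T₃; P₄ = P₃·(V₃/V₄) = 452.9 kPa.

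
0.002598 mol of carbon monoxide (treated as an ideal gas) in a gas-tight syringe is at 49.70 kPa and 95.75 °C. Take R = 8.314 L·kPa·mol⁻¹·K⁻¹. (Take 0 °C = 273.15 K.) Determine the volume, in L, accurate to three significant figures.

V ≈ 0.160 L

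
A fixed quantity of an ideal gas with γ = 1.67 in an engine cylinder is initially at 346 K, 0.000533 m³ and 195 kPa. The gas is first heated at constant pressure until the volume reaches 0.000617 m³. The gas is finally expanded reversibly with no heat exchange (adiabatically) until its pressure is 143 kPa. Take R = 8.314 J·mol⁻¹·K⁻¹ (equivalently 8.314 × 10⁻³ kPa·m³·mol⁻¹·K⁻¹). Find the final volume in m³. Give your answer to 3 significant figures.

P constant ⇒ V ∝ T: P₂ = P₁; T₂ = T₁·(V₂/V₁) = 400.5 K.
Adiabatic (γ = 1.67), T V^(γ−1) and P V^γ constant: T₃ = T₂·(P₃/P₂)^((γ−1)/γ) = 353.7 K; V₃ = V₂·(P₂/P₃)^(1/γ) = 0.0007429 m³.

V₃ ≈ 0.000743 m³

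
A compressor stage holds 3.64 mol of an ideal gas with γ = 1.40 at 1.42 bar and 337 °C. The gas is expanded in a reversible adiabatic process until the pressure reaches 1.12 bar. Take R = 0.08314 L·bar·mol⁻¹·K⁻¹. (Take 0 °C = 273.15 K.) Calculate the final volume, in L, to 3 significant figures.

Convert: T₁ = 610.1 K.
From PV = nRT: V₁ = nRT₁/P₁ = 130.0 L.
Reversible adiabatic, γ = 1.40: T₂ = T₁·(P₂/P₁)^((γ−1)/γ) = 570.1 K; V₂ = V₁·(P₁/P₂)^(1/γ) = 154.1 L.

V₂ ≈ 154 L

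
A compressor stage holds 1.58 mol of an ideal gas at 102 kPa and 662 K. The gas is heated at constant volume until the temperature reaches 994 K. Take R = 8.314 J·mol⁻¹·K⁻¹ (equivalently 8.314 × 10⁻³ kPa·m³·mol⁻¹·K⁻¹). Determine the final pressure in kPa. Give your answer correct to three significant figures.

From PV = nRT: V₁ = nRT₁/P₁ = 0.08526 m³.
V constant ⇒ P ∝ T: V₂ = V₁; P₂ = P₁·(T₂/T₁) = 153.2 kPa.

P₂ ≈ 153 kPa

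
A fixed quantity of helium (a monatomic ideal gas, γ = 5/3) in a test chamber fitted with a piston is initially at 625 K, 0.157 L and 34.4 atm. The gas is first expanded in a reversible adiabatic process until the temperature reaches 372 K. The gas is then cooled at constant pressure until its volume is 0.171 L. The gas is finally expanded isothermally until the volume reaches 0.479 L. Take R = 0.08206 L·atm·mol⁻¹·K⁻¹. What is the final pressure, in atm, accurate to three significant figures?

P₄ ≈ 3.36 atm

Reversible adiabatic, γ = 5/3: P₂ = P₁·(T₂/T₁)^(γ/(γ−1)) = 9.402 atm; V₂ = V₁·(T₁/T₂)^(1/(γ−1)) = 0.3419 L.
Isobaric, so V/T is constant: P₃ = P₂; T₃ = T₂·(V₃/V₂) = 186.1 K.
Isothermal, so P V is constant: T₄ = T₃; P₄ = P₃·(V₃/V₄) = 3.356 atm.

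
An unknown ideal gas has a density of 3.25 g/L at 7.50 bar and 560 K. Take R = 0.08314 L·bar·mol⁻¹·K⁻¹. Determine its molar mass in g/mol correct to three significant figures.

ρ = PM/(RT) ⇒ M = ρRT/P = (3.25 × 0.08314 × 560.0) / 7.50

M ≈ 20.2 g/mol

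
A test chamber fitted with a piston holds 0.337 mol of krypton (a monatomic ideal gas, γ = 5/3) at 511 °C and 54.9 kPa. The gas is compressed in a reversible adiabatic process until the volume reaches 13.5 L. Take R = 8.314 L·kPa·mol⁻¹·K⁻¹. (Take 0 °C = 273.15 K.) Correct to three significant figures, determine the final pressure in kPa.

P₂ ≈ 336 kPa

Convert: T₁ = 784.1 K.
From PV = nRT: V₁ = nRT₁/P₁ = 40.02 L.
Reversible adiabatic, γ = 5/3: T₂ = T₁·(V₁/V₂)^(γ−1) = 1618 K; P₂ = P₁·(V₁/V₂)^γ = 335.8 kPa.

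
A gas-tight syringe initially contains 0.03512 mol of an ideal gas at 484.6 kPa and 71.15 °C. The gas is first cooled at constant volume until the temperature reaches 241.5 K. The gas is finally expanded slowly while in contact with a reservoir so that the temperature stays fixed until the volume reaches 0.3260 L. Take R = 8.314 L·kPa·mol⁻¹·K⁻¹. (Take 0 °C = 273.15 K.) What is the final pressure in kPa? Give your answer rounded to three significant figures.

P₃ ≈ 216 kPa

Convert: T₁ = 344.3 K.
From PV = nRT: V₁ = nRT₁/P₁ = 0.2075 L.
V constant ⇒ P ∝ T: V₂ = V₁; P₂ = P₁·(T₂/T₁) = 339.9 kPa.
T constant ⇒ Boyle's law P V = const: T₃ = T₂; P₃ = P₂·(V₂/V₃) = 216.3 kPa.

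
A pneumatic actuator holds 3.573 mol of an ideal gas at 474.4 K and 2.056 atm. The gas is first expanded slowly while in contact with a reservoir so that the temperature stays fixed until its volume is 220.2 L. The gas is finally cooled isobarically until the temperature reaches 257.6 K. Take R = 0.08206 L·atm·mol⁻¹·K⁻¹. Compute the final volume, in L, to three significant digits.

V₃ ≈ 120 L

From PV = nRT: V₁ = nRT₁/P₁ = 67.65 L.
Isothermal, so P V is constant: T₂ = T₁; P₂ = P₁·(V₁/V₂) = 0.6317 atm.
P constant ⇒ V ∝ T: P₃ = P₂; V₃ = V₂·(T₃/T₂) = 119.6 L.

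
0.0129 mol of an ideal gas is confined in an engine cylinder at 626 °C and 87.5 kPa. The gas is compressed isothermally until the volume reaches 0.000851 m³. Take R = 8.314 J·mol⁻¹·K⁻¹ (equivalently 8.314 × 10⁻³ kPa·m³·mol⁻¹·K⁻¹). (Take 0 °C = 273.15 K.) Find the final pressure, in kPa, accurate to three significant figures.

P₂ ≈ 113 kPa

Convert: T₁ = 899.1 K.
From PV = nRT: V₁ = nRT₁/P₁ = 0.001102 m³.
T constant ⇒ Boyle's law P V = const: T₂ = T₁; P₂ = P₁·(V₁/V₂) = 113.3 kPa.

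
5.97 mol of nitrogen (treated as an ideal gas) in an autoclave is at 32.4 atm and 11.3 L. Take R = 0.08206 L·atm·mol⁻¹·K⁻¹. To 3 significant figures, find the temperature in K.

T ≈ 747 K

PV = nRT ⇒ T = PV/(nR) = (32.4 × 11.3) / (5.97 × 0.08206)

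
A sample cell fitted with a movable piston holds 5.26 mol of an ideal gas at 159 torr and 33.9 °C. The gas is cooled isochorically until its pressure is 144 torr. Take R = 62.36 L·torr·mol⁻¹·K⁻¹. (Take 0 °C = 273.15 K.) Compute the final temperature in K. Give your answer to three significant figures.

Convert: T₁ = 307.0 K.
From PV = nRT: V₁ = nRT₁/P₁ = 633.4 L.
Isochoric, so P/T is constant: V₂ = V₁; T₂ = T₁·(P₂/P₁) = 278.1 K.

T₂ ≈ 278 K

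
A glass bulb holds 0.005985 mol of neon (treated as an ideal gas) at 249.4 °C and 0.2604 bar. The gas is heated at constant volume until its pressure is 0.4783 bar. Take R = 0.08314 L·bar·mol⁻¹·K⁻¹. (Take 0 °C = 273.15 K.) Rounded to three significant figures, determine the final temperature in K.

Convert: T₁ = 522.5 K.
From PV = nRT: V₁ = nRT₁/P₁ = 0.9985 L.
Isochoric, so P/T is constant: V₂ = V₁; T₂ = T₁·(P₂/P₁) = 959.8 K.

T₂ ≈ 960 K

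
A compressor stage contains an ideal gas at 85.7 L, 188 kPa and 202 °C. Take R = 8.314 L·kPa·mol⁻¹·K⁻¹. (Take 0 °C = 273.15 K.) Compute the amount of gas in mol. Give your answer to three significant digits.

Convert: T = 475.15 K.
PV = nRT ⇒ n = PV/(RT) = (188 × 85.7) / (8.314 × 475.15)

n ≈ 4.08 mol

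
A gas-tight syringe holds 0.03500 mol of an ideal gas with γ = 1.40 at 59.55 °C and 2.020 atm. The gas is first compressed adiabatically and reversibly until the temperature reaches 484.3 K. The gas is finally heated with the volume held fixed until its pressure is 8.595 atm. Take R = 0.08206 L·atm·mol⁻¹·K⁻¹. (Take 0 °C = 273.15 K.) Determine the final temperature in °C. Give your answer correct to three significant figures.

T₃ ≈ 281 °C

Convert: T₁ = 332.7 K.
From PV = nRT: V₁ = nRT₁/P₁ = 0.4730 L.
Adiabatic (γ = 1.40), T V^(γ−1) and P V^γ constant: P₂ = P₁·(T₂/T₁)^(γ/(γ−1)) = 7.517 atm; V₂ = V₁·(T₁/T₂)^(1/(γ−1)) = 0.1850 L.
V constant ⇒ P ∝ T: V₃ = V₂; T₃ = T₂·(P₃/P₂) = 553.7 K.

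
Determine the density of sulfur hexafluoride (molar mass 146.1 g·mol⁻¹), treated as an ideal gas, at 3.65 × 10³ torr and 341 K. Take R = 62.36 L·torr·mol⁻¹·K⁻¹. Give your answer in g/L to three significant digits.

ρ = PM/(RT) = (3.65e+03 × 146.1) / (62.36 × 341.0)

ρ ≈ 25.1 g/L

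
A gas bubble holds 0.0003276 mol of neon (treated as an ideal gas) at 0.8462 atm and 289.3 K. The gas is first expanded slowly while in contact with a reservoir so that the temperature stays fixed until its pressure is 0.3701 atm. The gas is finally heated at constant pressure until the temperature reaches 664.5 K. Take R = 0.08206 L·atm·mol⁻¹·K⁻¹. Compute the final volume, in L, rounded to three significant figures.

From PV = nRT: V₁ = nRT₁/P₁ = 0.009191 L.
Isothermal, so P V is constant: T₂ = T₁; V₂ = V₁·(P₁/P₂) = 0.02101 L.
Isobaric, so V/T is constant: P₃ = P₂; V₃ = V₂·(T₃/T₂) = 0.04827 L.

V₃ ≈ 0.0483 L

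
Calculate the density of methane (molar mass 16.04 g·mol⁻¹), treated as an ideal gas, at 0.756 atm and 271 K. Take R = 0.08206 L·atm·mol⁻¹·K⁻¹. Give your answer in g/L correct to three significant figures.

ρ ≈ 0.545 g/L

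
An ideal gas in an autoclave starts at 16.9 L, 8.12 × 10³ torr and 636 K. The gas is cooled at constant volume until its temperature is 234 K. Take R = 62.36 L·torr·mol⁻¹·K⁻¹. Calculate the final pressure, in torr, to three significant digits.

Isochoric, so P/T is constant: V₂ = V₁; P₂ = P₁·(T₂/T₁) = 2988 torr.

P₂ ≈ 2.99e+03 torr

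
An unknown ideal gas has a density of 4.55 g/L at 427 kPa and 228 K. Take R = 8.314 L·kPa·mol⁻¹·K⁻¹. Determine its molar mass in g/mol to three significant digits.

ρ = PM/(RT) ⇒ M = ρRT/P = (4.55 × 8.314 × 228.0) / 427

M ≈ 20.2 g/mol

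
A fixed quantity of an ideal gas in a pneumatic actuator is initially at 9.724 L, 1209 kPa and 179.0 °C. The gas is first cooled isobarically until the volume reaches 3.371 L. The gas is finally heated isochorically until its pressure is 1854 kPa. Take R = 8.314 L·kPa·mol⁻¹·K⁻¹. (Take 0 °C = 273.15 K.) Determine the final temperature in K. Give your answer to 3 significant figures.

T₃ ≈ 240 K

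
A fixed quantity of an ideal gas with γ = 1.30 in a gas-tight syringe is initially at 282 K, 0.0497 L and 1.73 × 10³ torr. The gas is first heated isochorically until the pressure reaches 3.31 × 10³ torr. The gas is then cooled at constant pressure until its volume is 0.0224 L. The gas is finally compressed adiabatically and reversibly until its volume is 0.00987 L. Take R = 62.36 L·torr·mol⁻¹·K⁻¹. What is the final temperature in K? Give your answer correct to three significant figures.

V constant ⇒ P ∝ T: V₂ = V₁; T₂ = T₁·(P₂/P₁) = 539.5 K.
P constant ⇒ V ∝ T: P₃ = P₂; T₃ = T₂·(V₃/V₂) = 243.2 K.
Reversible adiabatic, γ = 1.30: T₄ = T₃·(V₃/V₄)^(γ−1) = 311.0 K; P₄ = P₃·(V₃/V₄)^γ = 9606 torr.

T₄ ≈ 311 K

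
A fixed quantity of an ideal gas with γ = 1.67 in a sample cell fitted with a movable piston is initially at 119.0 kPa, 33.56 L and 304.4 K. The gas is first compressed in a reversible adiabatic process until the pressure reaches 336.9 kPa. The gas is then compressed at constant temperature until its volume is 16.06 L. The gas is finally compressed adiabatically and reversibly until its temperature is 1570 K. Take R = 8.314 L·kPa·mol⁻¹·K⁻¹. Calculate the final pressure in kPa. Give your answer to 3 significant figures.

P₄ ≈ 7.96e+03 kPa

Adiabatic (γ = 1.67), T V^(γ−1) and P V^γ constant: T₂ = T₁·(P₂/P₁)^((γ−1)/γ) = 462.1 K; V₂ = V₁·(P₁/P₂)^(1/γ) = 18.00 L.
Isothermal, so P V is constant: T₃ = T₂; P₃ = P₂·(V₂/V₃) = 377.5 kPa.
Reversible adiabatic, γ = 1.67: P₄ = P₃·(T₄/T₃)^(γ/(γ−1)) = 7958 kPa; V₄ = V₃·(T₃/T₄)^(1/(γ−1)) = 2.588 L.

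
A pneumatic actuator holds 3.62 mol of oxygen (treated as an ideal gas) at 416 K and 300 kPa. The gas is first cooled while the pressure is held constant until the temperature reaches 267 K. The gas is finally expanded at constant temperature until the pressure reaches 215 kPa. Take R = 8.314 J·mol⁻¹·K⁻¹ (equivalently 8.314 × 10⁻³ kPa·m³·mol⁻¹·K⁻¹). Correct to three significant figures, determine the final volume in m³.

V₃ ≈ 0.0374 m³

From PV = nRT: V₁ = nRT₁/P₁ = 0.04173 m³.
Isobaric, so V/T is constant: P₂ = P₁; V₂ = V₁·(T₂/T₁) = 0.02679 m³.
Isothermal, so P V is constant: T₃ = T₂; V₃ = V₂·(P₂/P₃) = 0.03738 m³.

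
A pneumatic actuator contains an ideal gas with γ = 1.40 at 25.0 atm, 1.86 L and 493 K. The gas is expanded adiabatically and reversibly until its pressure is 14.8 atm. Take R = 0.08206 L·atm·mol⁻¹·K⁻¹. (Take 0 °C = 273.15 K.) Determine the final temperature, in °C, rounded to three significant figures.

Reversible adiabatic, γ = 1.40: T₂ = T₁·(P₂/P₁)^((γ−1)/γ) = 424.4 K; V₂ = V₁·(P₁/P₂)^(1/γ) = 2.705 L.

T₂ ≈ 151 °C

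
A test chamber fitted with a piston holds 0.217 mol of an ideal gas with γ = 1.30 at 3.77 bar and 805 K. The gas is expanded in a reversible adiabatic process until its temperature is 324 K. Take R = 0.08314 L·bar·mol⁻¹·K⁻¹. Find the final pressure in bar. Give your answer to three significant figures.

P₂ ≈ 0.0730 bar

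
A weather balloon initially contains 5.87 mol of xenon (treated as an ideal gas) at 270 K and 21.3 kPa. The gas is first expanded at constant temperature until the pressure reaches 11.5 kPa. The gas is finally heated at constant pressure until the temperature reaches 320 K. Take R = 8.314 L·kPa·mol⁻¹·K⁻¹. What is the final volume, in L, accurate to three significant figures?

From PV = nRT: V₁ = nRT₁/P₁ = 618.6 L.
Isothermal, so P V is constant: T₂ = T₁; V₂ = V₁·(P₁/P₂) = 1146 L.
Isobaric, so V/T is constant: P₃ = P₂; V₃ = V₂·(T₃/T₂) = 1358 L.

V₃ ≈ 1.36e+03 L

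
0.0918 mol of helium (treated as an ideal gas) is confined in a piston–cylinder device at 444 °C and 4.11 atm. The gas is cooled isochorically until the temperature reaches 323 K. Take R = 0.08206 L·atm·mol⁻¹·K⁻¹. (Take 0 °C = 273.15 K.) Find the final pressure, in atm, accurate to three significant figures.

P₂ ≈ 1.85 atm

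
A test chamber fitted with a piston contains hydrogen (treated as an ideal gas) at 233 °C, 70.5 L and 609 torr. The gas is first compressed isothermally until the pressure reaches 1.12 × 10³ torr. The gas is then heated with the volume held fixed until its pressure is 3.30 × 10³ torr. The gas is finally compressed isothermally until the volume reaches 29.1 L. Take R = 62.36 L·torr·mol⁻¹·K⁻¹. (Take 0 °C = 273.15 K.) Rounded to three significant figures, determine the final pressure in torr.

Convert: T₁ = 506.1 K.
Isothermal, so P V is constant: T₂ = T₁; V₂ = V₁·(P₁/P₂) = 38.33 L.
Isochoric, so P/T is constant: V₃ = V₂; T₃ = T₂·(P₃/P₂) = 1491 K.
Isothermal, so P V is constant: T₄ = T₃; P₄ = P₃·(V₃/V₄) = 4347 torr.

P₄ ≈ 4.35e+03 torr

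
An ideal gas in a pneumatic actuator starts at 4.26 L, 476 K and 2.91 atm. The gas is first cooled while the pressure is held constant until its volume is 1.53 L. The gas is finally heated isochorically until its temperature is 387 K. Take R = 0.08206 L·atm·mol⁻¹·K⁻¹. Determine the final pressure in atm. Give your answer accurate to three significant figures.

Isobaric, so V/T is constant: P₂ = P₁; T₂ = T₁·(V₂/V₁) = 171.0 K.
Isochoric, so P/T is constant: V₃ = V₂; P₃ = P₂·(T₃/T₂) = 6.587 atm.

P₃ ≈ 6.59 atm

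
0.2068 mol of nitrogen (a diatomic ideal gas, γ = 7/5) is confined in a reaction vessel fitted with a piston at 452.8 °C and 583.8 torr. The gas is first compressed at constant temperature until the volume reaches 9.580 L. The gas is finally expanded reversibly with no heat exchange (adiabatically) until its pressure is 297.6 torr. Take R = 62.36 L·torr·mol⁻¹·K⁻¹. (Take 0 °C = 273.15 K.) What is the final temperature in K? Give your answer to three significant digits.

T₃ ≈ 517 K

Convert: T₁ = 726.0 K.
From PV = nRT: V₁ = nRT₁/P₁ = 16.04 L.
Isothermal, so P V is constant: T₂ = T₁; P₂ = P₁·(V₁/V₂) = 977.2 torr.
Reversible adiabatic, γ = 7/5: T₃ = T₂·(P₃/P₂)^((γ−1)/γ) = 516.9 K; V₃ = V₂·(P₂/P₃)^(1/γ) = 22.40 L.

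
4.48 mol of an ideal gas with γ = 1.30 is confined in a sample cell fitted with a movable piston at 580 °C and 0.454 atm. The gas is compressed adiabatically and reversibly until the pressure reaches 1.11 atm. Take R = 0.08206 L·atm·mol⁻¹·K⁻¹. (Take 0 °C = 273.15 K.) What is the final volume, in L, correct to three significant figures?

Convert: T₁ = 853.1 K.
From PV = nRT: V₁ = nRT₁/P₁ = 690.8 L.
Reversible adiabatic, γ = 1.30: T₂ = T₁·(P₂/P₁)^((γ−1)/γ) = 1049 K; V₂ = V₁·(P₁/P₂)^(1/γ) = 347.3 L.

V₂ ≈ 347 L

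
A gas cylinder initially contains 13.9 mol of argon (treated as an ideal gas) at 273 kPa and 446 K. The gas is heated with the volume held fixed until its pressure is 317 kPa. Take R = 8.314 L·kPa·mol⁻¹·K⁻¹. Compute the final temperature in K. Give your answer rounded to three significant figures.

T₂ ≈ 518 K

From PV = nRT: V₁ = nRT₁/P₁ = 188.8 L.
V constant ⇒ P ∝ T: V₂ = V₁; T₂ = T₁·(P₂/P₁) = 517.9 K.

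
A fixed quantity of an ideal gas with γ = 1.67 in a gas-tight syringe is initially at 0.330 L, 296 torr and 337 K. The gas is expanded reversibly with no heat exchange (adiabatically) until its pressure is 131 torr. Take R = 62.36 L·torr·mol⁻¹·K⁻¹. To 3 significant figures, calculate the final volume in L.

V₂ ≈ 0.538 L

Reversible adiabatic, γ = 1.67: T₂ = T₁·(P₂/P₁)^((γ−1)/γ) = 243.0 K; V₂ = V₁·(P₁/P₂)^(1/γ) = 0.5377 L.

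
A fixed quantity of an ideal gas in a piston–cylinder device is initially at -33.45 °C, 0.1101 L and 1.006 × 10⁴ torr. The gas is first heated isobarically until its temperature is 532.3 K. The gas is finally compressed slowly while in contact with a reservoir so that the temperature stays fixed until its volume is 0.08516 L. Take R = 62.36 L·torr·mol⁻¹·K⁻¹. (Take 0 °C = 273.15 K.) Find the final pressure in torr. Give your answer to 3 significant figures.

Convert: T₁ = 239.7 K.
Isobaric, so V/T is constant: P₂ = P₁; V₂ = V₁·(T₂/T₁) = 0.2445 L.
Isothermal, so P V is constant: T₃ = T₂; P₃ = P₂·(V₂/V₃) = 2.888e+04 torr.

P₃ ≈ 2.89e+04 torr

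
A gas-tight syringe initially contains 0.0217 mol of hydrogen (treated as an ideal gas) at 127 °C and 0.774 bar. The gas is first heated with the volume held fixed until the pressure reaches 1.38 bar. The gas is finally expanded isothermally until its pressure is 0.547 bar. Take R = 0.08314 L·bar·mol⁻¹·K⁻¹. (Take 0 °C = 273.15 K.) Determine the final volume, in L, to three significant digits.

V₃ ≈ 2.35 L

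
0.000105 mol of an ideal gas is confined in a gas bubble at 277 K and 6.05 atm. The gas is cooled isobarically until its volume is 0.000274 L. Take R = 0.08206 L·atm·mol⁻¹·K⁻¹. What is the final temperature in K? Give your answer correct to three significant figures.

From PV = nRT: V₁ = nRT₁/P₁ = 0.0003945 L.
Isobaric, so V/T is constant: P₂ = P₁; T₂ = T₁·(V₂/V₁) = 192.4 K.

T₂ ≈ 192 K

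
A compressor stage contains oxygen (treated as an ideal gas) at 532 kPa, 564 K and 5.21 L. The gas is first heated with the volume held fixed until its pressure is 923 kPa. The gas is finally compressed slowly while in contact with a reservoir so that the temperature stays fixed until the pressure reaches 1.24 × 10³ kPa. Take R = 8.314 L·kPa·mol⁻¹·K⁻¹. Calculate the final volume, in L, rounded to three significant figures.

V₃ ≈ 3.88 L

V constant ⇒ P ∝ T: V₂ = V₁; T₂ = T₁·(P₂/P₁) = 978.5 K.
T constant ⇒ Boyle's law P V = const: T₃ = T₂; V₃ = V₂·(P₂/P₃) = 3.878 L.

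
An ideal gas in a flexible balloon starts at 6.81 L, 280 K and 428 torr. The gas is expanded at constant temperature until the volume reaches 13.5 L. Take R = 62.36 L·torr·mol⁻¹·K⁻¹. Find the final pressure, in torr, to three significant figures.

P₂ ≈ 216 torr

T constant ⇒ Boyle's law P V = const: T₂ = T₁; P₂ = P₁·(V₁/V₂) = 215.9 torr.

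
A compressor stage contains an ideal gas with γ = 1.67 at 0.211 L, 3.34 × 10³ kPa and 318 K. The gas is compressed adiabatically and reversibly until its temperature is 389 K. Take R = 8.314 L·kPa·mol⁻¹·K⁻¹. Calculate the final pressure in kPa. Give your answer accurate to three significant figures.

P₂ ≈ 5.52e+03 kPa

Adiabatic (γ = 1.67), T V^(γ−1) and P V^γ constant: P₂ = P₁·(T₂/T₁)^(γ/(γ−1)) = 5519 kPa; V₂ = V₁·(T₁/T₂)^(1/(γ−1)) = 0.1562 L.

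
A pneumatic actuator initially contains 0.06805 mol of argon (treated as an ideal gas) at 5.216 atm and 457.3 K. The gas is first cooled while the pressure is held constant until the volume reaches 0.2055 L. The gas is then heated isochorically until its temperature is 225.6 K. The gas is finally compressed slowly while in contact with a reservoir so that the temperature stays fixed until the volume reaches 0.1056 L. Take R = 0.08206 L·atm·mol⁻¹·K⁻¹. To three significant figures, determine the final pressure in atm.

P₄ ≈ 11.9 atm

From PV = nRT: V₁ = nRT₁/P₁ = 0.4896 L.
P constant ⇒ V ∝ T: P₂ = P₁; T₂ = T₁·(V₂/V₁) = 192.0 K.
V constant ⇒ P ∝ T: V₃ = V₂; P₃ = P₂·(T₃/T₂) = 6.130 atm.
T constant ⇒ Boyle's law P V = const: T₄ = T₃; P₄ = P₃·(V₃/V₄) = 11.93 atm.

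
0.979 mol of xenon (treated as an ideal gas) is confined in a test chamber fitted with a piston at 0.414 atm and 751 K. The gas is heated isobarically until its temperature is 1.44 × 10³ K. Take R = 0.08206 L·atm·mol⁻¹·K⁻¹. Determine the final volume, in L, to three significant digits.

V₂ ≈ 279 L

From PV = nRT: V₁ = nRT₁/P₁ = 145.7 L.
P constant ⇒ V ∝ T: P₂ = P₁; V₂ = V₁·(T₂/T₁) = 279.4 L.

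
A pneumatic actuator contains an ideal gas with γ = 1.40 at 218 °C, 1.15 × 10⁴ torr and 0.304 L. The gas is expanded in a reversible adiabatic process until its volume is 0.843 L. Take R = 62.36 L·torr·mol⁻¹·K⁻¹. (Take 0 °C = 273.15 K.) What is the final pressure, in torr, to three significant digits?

P₂ ≈ 2.76e+03 torr

Convert: T₁ = 491.1 K.
Reversible adiabatic, γ = 1.40: T₂ = T₁·(V₁/V₂)^(γ−1) = 326.6 K; P₂ = P₁·(V₁/V₂)^γ = 2758 torr.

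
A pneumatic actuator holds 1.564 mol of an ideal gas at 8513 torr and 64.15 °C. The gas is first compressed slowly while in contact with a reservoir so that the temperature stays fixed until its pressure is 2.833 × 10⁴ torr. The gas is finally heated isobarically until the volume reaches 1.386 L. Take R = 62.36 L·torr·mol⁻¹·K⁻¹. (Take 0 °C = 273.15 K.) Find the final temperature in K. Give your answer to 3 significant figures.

T₃ ≈ 403 K

Convert: T₁ = 337.3 K.
From PV = nRT: V₁ = nRT₁/P₁ = 3.864 L.
Isothermal, so P V is constant: T₂ = T₁; V₂ = V₁·(P₁/P₂) = 1.161 L.
Isobaric, so V/T is constant: P₃ = P₂; T₃ = T₂·(V₃/V₂) = 402.6 K.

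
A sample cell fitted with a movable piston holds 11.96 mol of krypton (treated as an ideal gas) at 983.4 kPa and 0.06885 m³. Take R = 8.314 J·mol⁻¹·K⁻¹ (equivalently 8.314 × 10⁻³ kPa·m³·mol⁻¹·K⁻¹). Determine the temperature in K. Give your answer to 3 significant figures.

T ≈ 681 K

PV = nRT ⇒ T = PV/(nR) = (983.4 × 0.06885) / (11.96 × 8.314 × 10⁻³)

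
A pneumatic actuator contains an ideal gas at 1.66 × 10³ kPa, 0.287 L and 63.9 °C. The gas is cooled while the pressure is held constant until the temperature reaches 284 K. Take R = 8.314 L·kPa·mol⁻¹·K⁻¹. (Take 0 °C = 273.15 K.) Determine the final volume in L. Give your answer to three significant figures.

Convert: T₁ = 337.0 K.
P constant ⇒ V ∝ T: P₂ = P₁; V₂ = V₁·(T₂/T₁) = 0.2418 L.

V₂ ≈ 0.242 L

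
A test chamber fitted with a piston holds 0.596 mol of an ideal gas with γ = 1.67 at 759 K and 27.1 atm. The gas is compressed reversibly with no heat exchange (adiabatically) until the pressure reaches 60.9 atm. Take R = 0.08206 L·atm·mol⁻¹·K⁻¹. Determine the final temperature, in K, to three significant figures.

From PV = nRT: V₁ = nRT₁/P₁ = 1.370 L.
Adiabatic (γ = 1.67), T V^(γ−1) and P V^γ constant: T₂ = T₁·(P₂/P₁)^((γ−1)/γ) = 1050 K; V₂ = V₁·(P₁/P₂)^(1/γ) = 0.8435 L.

T₂ ≈ 1.05e+03 K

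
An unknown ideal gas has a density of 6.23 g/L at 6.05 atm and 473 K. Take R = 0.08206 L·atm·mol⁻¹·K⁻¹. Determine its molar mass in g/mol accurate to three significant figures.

M ≈ 40.0 g/mol

ρ = PM/(RT) ⇒ M = ρRT/P = (6.23 × 0.08206 × 473.0) / 6.05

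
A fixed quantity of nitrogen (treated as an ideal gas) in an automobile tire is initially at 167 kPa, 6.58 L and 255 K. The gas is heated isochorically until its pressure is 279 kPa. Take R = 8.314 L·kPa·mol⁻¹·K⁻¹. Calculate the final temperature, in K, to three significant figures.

T₂ ≈ 426 K

Isochoric, so P/T is constant: V₂ = V₁; T₂ = T₁·(P₂/P₁) = 426.0 K.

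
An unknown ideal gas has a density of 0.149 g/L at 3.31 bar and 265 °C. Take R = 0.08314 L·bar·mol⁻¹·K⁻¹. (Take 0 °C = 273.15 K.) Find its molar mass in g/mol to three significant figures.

M ≈ 2.01 g/mol

ρ = PM/(RT) ⇒ M = ρRT/P = (0.149 × 0.08314 × 538.1) / 3.31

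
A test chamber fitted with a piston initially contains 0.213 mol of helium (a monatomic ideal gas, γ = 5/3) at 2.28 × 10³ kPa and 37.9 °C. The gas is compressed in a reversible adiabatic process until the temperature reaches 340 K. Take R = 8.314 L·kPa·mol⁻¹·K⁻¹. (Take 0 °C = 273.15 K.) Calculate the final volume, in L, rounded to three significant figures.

V₂ ≈ 0.211 L

Convert: T₁ = 311.0 K.
From PV = nRT: V₁ = nRT₁/P₁ = 0.2416 L.
Adiabatic (γ = 5/3), T V^(γ−1) and P V^γ constant: P₂ = P₁·(T₂/T₁)^(γ/(γ−1)) = 2848 kPa; V₂ = V₁·(T₁/T₂)^(1/(γ−1)) = 0.2114 L.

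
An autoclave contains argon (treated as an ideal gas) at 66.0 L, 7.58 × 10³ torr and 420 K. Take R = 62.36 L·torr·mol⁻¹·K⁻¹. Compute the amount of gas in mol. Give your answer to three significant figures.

PV = nRT ⇒ n = PV/(RT) = (7.58e+03 × 66.0) / (62.36 × 420)

n ≈ 19.1 mol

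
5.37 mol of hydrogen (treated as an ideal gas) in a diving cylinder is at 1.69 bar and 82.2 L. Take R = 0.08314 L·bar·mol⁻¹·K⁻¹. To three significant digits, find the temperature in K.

T ≈ 311 K

PV = nRT ⇒ T = PV/(nR) = (1.69 × 82.2) / (5.37 × 0.08314)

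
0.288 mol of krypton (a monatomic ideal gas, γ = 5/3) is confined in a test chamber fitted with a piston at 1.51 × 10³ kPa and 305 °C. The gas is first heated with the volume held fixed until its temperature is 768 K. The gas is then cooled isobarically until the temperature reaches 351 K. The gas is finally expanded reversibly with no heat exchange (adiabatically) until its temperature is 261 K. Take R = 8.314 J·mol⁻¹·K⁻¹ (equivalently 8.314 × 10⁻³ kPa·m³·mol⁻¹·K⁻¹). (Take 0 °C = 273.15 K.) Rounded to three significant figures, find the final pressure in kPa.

Convert: T₁ = 578.1 K.
From PV = nRT: V₁ = nRT₁/P₁ = 0.0009168 m³.
Isochoric, so P/T is constant: V₂ = V₁; P₂ = P₁·(T₂/T₁) = 2006 kPa.
Isobaric, so V/T is constant: P₃ = P₂; V₃ = V₂·(T₃/T₂) = 0.0004190 m³.
Reversible adiabatic, γ = 5/3: P₄ = P₃·(T₄/T₃)^(γ/(γ−1)) = 956.4 kPa; V₄ = V₃·(T₃/T₄)^(1/(γ−1)) = 0.0006534 m³.

P₄ ≈ 956 kPa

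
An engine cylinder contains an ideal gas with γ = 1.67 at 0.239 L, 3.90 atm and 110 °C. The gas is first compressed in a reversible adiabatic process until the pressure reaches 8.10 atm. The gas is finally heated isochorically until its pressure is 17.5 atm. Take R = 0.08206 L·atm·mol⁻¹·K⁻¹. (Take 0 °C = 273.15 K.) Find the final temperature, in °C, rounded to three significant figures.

T₃ ≈ 837 °C

Convert: T₁ = 383.1 K.
Reversible adiabatic, γ = 1.67: T₂ = T₁·(P₂/P₁)^((γ−1)/γ) = 513.7 K; V₂ = V₁·(P₁/P₂)^(1/γ) = 0.1543 L.
Isochoric, so P/T is constant: V₃ = V₂; T₃ = T₂·(P₃/P₂) = 1110 K.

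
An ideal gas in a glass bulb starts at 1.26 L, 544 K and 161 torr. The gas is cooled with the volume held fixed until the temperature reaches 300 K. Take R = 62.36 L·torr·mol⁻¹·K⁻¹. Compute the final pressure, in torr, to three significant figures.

Isochoric, so P/T is constant: V₂ = V₁; P₂ = P₁·(T₂/T₁) = 88.79 torr.

P₂ ≈ 88.8 torr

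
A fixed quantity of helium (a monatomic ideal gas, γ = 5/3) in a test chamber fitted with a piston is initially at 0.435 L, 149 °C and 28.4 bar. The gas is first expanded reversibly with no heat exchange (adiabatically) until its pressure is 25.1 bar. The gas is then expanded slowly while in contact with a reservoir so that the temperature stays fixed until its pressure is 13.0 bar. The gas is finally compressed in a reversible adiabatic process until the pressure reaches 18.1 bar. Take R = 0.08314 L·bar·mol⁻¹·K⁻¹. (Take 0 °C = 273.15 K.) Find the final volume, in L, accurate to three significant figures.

Convert: T₁ = 422.1 K.
Adiabatic (γ = 5/3), T V^(γ−1) and P V^γ constant: T₂ = T₁·(P₂/P₁)^((γ−1)/γ) = 401.8 K; V₂ = V₁·(P₁/P₂)^(1/γ) = 0.4685 L.
Isothermal, so P V is constant: T₃ = T₂; V₃ = V₂·(P₂/P₃) = 0.9045 L.
Reversible adiabatic, γ = 5/3: T₄ = T₃·(P₄/P₃)^((γ−1)/γ) = 458.7 K; V₄ = V₃·(P₃/P₄)^(1/γ) = 0.7416 L.

V₄ ≈ 0.742 L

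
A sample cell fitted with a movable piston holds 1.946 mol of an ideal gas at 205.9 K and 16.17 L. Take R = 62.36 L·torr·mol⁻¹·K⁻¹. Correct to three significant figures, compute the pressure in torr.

P ≈ 1.55e+03 torr

PV = nRT ⇒ P = nRT/V = (1.946 × 62.36 × 205.9) / 16.17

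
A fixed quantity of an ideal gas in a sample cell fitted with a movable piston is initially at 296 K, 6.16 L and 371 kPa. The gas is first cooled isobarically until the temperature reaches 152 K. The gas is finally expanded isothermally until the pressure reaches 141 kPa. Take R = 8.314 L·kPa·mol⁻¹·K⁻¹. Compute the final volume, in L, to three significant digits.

V₃ ≈ 8.32 L

Isobaric, so V/T is constant: P₂ = P₁; V₂ = V₁·(T₂/T₁) = 3.163 L.
Isothermal, so P V is constant: T₃ = T₂; V₃ = V₂·(P₂/P₃) = 8.323 L.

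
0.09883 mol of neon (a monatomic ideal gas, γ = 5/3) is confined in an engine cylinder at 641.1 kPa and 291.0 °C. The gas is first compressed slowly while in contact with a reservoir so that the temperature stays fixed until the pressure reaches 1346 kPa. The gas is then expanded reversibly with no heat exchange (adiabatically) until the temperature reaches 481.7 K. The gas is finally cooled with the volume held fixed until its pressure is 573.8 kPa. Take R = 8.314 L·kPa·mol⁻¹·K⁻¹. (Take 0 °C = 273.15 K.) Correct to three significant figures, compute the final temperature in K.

Convert: T₁ = 564.1 K.
From PV = nRT: V₁ = nRT₁/P₁ = 0.7230 L.
T constant ⇒ Boyle's law P V = const: T₂ = T₁; V₂ = V₁·(P₁/P₂) = 0.3444 L.
Reversible adiabatic, γ = 5/3: P₃ = P₂·(T₃/T₂)^(γ/(γ−1)) = 906.8 kPa; V₃ = V₂·(T₂/T₃)^(1/(γ−1)) = 0.4365 L.
Isochoric, so P/T is constant: V₄ = V₃; T₄ = T₃·(P₄/P₃) = 304.8 K.

T₄ ≈ 305 K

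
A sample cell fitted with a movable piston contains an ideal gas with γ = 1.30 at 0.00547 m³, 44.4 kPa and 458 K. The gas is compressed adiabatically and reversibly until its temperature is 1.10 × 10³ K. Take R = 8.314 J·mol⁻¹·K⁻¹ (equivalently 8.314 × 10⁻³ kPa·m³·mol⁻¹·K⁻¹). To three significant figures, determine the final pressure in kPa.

Reversible adiabatic, γ = 1.30: P₂ = P₁·(T₂/T₁)^(γ/(γ−1)) = 1978 kPa; V₂ = V₁·(T₁/T₂)^(1/(γ−1)) = 0.0002948 m³.

P₂ ≈ 1.98e+03 kPa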